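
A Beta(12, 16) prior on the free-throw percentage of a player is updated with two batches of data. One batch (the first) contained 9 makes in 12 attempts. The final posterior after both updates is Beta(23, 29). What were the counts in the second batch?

Sequential conjugate updates are equivalent to a single update on the pooled data, so total successes = posterior α − prior α and total failures = posterior β − prior β.
Total across both batches: 23−12=11 makes, 29−16=13 misses.
Subtract the first batch: 11−9=2 makes and 13−3=10 misses.

2 makes and 10 misses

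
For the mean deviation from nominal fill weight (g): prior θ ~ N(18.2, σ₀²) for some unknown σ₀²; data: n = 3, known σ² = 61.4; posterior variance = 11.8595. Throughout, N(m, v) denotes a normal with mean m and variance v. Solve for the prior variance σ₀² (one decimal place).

σ₀² = 28.2

Posterior precision equals prior precision plus data precision: 1/σ_n² = 1/σ₀² + n/σ².
So 1/σ₀² = 1/11.8595 − 3/61.4 = 0.084321 − 0.048860 = 0.035461.
Hence σ₀² = 1/0.035461 ≈ 28.2.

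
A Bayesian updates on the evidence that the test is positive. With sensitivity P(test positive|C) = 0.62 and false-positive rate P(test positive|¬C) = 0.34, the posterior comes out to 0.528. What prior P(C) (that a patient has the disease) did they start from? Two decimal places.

P(C) = 0.38

In odds form, posterior odds = prior odds × likelihood ratio, so prior odds = posterior odds ÷ LR.
Posterior odds = 0.528/(1−0.528) = 1.1186. LR = 0.62/0.34 = 1.8235.
Prior odds = 1.1186/1.8235 = 0.6134, so P(C) = 0.6134/(1+0.6134) ≈ 0.38.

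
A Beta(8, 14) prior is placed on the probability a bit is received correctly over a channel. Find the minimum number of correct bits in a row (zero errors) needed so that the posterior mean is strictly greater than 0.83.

k = 61

After k correct bits and 0 errors the posterior is Beta(8+k, 14), with mean (8+k)/(8+14+k).
Set (8+k)/(22+k) > 0.83 and solve: k > (0.83·22 − 8)/(1 − 0.83) = 60.353.
The smallest integer exceeding 60.353 is 61, and checking k=61: (69)/(83) = 0.8313 > 0.83.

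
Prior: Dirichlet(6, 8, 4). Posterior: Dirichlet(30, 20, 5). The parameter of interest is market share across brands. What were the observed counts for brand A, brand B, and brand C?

counts (24, 12, 1)

For a Dirichlet(α) prior with multinomial counts c, the posterior is Dirichlet(α + c) componentwise.
Counts are posterior − prior componentwise: 30−6=24, 20−8=12, 5−4=1.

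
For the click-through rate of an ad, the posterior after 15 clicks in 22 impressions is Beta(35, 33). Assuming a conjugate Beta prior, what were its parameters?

Beta(20, 26)

Under Beta–binomial conjugacy the posterior parameters are (α+s, β+f).
Subtract the data counts: 35−15=20, 33−7=26.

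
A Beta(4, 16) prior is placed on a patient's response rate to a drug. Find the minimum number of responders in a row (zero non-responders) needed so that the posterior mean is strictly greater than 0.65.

k = 26

After k responders and 0 non-responders the posterior is Beta(4+k, 16), with mean (4+k)/(4+16+k).
Set (4+k)/(20+k) > 0.65 and solve: k > (0.65·20 − 4)/(1 − 0.65) = 25.714.
The smallest integer exceeding 25.714 is 26, and checking k=26: (30)/(46) = 0.6522 > 0.65.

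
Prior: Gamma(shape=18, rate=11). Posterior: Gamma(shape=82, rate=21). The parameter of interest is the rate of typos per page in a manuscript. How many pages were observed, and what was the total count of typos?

n = 10 pages with total 64 typos

A Gamma(α, β) prior (rate parametrization) on a Poisson rate with n observations summing to S gives posterior Gamma(α+S, β+n).
Matching: Σxᵢ = 82 − 18 = 64 and n = 21 − 11 = 10.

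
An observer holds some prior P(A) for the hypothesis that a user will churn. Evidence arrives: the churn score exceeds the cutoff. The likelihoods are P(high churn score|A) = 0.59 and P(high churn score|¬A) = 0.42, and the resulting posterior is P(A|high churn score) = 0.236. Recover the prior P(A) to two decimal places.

Bayes' rule in odds form gives O(A|E) = O(A)·[P(E|A)/P(E|¬A)], hence O(A) = O(A|E)/LR.
Posterior odds = 0.236/(1−0.236) = 0.3089. LR = 0.59/0.42 = 1.4048.
Prior odds = 0.3089/1.4048 = 0.2199, so P(A) = 0.2199/(1+0.2199) ≈ 0.18.

P(A) = 0.18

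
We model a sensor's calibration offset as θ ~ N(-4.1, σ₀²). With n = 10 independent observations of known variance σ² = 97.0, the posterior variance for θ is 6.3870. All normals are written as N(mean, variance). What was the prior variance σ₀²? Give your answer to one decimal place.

Posterior precision equals prior precision plus data precision: 1/σ_n² = 1/σ₀² + n/σ².
So 1/σ₀² = 1/6.3870 − 10/97.0 = 0.156568 − 0.103093 = 0.053475.
Hence σ₀² = 1/0.053475 ≈ 18.7.

σ₀² = 18.7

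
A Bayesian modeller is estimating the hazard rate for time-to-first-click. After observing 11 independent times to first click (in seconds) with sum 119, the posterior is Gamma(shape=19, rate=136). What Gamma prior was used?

Gamma–exponential conjugacy: posterior shape = α + n, posterior rate = β + Σtᵢ.
So α = 19 − 11 = 8 and β = 136 − 119 = 17.

Gamma(shape=8, rate=17)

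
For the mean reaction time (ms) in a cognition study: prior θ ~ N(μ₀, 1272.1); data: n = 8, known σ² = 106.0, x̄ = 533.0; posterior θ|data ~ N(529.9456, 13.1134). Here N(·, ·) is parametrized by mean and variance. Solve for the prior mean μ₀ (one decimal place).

μ₀ = 236.7

With known observation variance, the Normal–Normal posterior has precision τ_n = τ₀ + n/σ² and mean μ_n = (τ₀μ₀ + (n/σ²)x̄)/τ_n.
Here τ₀ = 1/1272.1 = 0.000786 and τ_data = 8/106.0 = 0.075472, so τ_n = 0.076258.
Rearranging for μ₀: μ₀ = (μ_n·τ_n − τ_data·x̄)/τ₀ = (529.9456·0.076258 − 0.075472·533.0) / 0.000786 = 0.186016/0.000786 ≈ 236.7.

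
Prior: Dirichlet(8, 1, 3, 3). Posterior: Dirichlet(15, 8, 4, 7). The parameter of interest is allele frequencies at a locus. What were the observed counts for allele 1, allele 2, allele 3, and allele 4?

counts (7, 7, 1, 4)

For a Dirichlet(α) prior with multinomial counts c, the posterior is Dirichlet(α + c) componentwise.
Counts are posterior − prior componentwise: 15−8=7, 8−1=7, 4−3=1, 7−3=4.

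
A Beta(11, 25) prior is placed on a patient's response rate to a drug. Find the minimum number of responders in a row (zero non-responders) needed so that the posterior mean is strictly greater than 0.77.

k = 73

After k responders and 0 non-responders the posterior is Beta(11+k, 25), with mean (11+k)/(11+25+k).
Set (11+k)/(36+k) > 0.77 and solve: k > (0.77·36 − 11)/(1 − 0.77) = 72.696.
The smallest integer exceeding 72.696 is 73, and checking k=73: (84)/(109) = 0.7706 > 0.77.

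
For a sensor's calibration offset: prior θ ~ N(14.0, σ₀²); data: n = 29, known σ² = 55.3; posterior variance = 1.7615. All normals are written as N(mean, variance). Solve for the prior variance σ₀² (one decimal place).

σ₀² = 23.1

Posterior precision equals prior precision plus data precision: 1/σ_n² = 1/σ₀² + n/σ².
So 1/σ₀² = 1/1.7615 − 29/55.3 = 0.567698 − 0.524412 = 0.043286.
Hence σ₀² = 1/0.043286 ≈ 23.1.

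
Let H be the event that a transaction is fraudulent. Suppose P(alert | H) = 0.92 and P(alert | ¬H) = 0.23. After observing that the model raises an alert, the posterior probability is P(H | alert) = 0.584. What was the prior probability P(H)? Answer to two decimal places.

Bayes' rule in odds form gives O(H|E) = O(H)·[P(E|H)/P(E|¬H)], hence O(H) = O(H|E)/LR.
Posterior odds = 0.584/(1−0.584) = 1.4038. LR = 0.92/0.23 = 4.0000.
Prior odds = 1.4038/4.0000 = 0.3509, so P(H) = 0.3509/(1+0.3509) ≈ 0.26.

P(H) = 0.26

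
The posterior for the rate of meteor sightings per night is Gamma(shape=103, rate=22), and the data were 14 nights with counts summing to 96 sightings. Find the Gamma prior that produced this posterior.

Gamma–Poisson conjugacy: posterior shape = α + Σxᵢ, posterior rate = β + n.
So α = 103 − 96 = 7 and β = 22 − 14 = 8.

Gamma(shape=7, rate=8)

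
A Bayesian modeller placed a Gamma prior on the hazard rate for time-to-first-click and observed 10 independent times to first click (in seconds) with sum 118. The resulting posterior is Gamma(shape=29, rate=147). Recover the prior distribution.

Gamma–exponential conjugacy: posterior shape = α + n, posterior rate = β + Σtᵢ.
So α = 29 − 10 = 19 and β = 147 − 118 = 29.

Gamma(shape=19, rate=29)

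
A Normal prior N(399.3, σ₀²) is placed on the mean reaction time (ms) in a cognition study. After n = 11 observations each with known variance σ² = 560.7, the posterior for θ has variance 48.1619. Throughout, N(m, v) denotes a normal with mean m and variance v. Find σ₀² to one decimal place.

σ₀² = 873.4

Posterior precision equals prior precision plus data precision: 1/σ_n² = 1/σ₀² + n/σ².
So 1/σ₀² = 1/48.1619 − 11/560.7 = 0.020763 − 0.019618 = 0.001145.
Hence σ₀² = 1/0.001145 ≈ 873.4.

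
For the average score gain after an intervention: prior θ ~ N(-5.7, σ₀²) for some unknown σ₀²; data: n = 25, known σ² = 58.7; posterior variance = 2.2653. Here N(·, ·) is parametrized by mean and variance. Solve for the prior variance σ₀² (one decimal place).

σ₀² = 64.3

Posterior precision equals prior precision plus data precision: 1/σ_n² = 1/σ₀² + n/σ².
So 1/σ₀² = 1/2.2653 − 25/58.7 = 0.441443 − 0.425894 = 0.015549.
Hence σ₀² = 1/0.015549 ≈ 64.3.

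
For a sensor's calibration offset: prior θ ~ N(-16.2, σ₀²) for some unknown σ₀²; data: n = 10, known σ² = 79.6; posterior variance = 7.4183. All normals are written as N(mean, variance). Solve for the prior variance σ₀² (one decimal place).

σ₀² = 109.0

For the Normal–Normal model with known σ², precisions add: τ_n = τ₀ + n/σ².
So 1/σ₀² = 1/7.4183 − 10/79.6 = 0.134802 − 0.125628 = 0.009174.
Hence σ₀² = 1/0.009174 ≈ 109.0.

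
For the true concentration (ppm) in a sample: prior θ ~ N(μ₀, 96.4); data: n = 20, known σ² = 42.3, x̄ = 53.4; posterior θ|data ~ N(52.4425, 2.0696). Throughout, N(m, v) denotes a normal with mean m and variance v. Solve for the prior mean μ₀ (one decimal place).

μ₀ = 8.8

With known observation variance, the Normal–Normal posterior has precision τ_n = τ₀ + n/σ² and mean μ_n = (τ₀μ₀ + (n/σ²)x̄)/τ_n.
Here τ₀ = 1/96.4 = 0.010373 and τ_data = 20/42.3 = 0.472813, so τ_n = 0.483186.
Rearranging for μ₀: μ₀ = (μ_n·τ_n − τ_data·x̄)/τ₀ = (52.4425·0.483186 − 0.472813·53.4) / 0.010373 = 0.091268/0.010373 ≈ 8.8.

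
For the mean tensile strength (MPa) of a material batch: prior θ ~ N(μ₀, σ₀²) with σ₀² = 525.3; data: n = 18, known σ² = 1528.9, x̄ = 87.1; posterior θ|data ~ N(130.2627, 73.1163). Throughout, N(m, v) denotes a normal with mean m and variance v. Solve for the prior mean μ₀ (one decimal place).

The posterior mean is a precision-weighted average: μ_n = (τ₀μ₀ + τ_data·x̄)/(τ₀+τ_data), with τ₀=1/σ₀² and τ_data=n/σ².
Here τ₀ = 1/525.3 = 0.001904 and τ_data = 18/1528.9 = 0.011773, so τ_n = 0.013677.
Rearranging for μ₀: μ₀ = (μ_n·τ_n − τ_data·x̄)/τ₀ = (130.2627·0.013677 − 0.011773·87.1) / 0.001904 = 0.756175/0.001904 ≈ 397.2.

μ₀ = 397.2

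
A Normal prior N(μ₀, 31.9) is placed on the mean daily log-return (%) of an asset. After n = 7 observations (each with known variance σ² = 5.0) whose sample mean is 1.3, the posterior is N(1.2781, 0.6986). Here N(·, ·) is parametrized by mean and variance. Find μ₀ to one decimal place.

μ₀ = 0.3

The posterior mean is a precision-weighted average: μ_n = (τ₀μ₀ + τ_data·x̄)/(τ₀+τ_data), with τ₀=1/σ₀² and τ_data=n/σ².
Here τ₀ = 1/31.9 = 0.031348 and τ_data = 7/5.0 = 1.400000, so τ_n = 1.431348.
Rearranging for μ₀: μ₀ = (μ_n·τ_n − τ_data·x̄)/τ₀ = (1.2781·1.431348 − 1.400000·1.3) / 0.031348 = 0.009406/0.031348 ≈ 0.3.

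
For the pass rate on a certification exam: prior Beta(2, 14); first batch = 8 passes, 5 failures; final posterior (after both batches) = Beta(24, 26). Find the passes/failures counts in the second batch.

Because Beta–binomial updating is additive in the counts, the combined data contributed (α_post−α_prior, β_post−β_prior) successes and failures.
Total across both batches: 24−2=22 passes, 26−14=12 failures.
Subtract the first batch: 22−8=14 passes and 12−5=7 failures.

14 passes and 7 failures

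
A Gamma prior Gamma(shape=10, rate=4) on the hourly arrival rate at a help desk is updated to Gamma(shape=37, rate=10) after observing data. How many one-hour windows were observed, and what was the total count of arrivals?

n = 6 one-hour windows with total 27 arrivals

A Gamma(α, β) prior (rate parametrization) on a Poisson rate with n observations summing to S gives posterior Gamma(α+S, β+n).
Matching: Σxᵢ = 37 − 10 = 27 and n = 10 − 4 = 6.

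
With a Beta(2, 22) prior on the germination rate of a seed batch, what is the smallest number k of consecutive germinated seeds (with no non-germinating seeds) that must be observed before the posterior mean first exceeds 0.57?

k = 28

After k germinated seeds and 0 non-germinating seeds the posterior is Beta(2+k, 22), with mean (2+k)/(2+22+k).
Set (2+k)/(24+k) > 0.57 and solve: k > (0.57·24 − 2)/(1 − 0.57) = 27.163.
The smallest integer exceeding 27.163 is 28.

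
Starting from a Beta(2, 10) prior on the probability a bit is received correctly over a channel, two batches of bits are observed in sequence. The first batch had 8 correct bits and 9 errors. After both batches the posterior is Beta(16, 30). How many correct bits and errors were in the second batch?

6 correct bits and 11 errors

Because Beta–binomial updating is additive in the counts, the combined data contributed (α_post−α_prior, β_post−β_prior) successes and failures.
Total across both batches: 16−2=14 correct bits, 30−10=20 errors.
Subtract the first batch: 14−8=6 correct bits and 20−9=11 errors.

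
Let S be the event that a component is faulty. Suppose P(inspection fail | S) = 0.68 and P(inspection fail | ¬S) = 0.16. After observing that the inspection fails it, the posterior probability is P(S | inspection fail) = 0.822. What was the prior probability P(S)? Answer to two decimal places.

P(S) = 0.52

In odds form, posterior odds = prior odds × likelihood ratio, so prior odds = posterior odds ÷ LR.
Posterior odds = 0.822/(1−0.822) = 4.6180. LR = 0.68/0.16 = 4.2500.
Prior odds = 4.6180/4.2500 = 1.0866, so P(S) = 1.0866/(1+1.0866) ≈ 0.52.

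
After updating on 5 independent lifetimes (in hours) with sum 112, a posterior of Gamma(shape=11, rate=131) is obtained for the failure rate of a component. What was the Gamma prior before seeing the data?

Gamma(shape=6, rate=19)

Gamma–exponential conjugacy: posterior shape = α + n, posterior rate = β + Σtᵢ.
So α = 11 − 5 = 6 and β = 131 − 112 = 19.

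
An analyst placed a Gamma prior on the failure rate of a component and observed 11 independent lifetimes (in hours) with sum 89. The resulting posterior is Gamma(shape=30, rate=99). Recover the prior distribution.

Gamma(shape=19, rate=10)

For an exponential likelihood with a Gamma(α, β) prior on the rate, n observations with total T give posterior Gamma(α+n, β+T).
So α = 30 − 11 = 19 and β = 99 − 89 = 10.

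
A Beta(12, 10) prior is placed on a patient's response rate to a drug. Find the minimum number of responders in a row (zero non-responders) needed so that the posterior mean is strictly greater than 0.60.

After k responders and 0 non-responders the posterior is Beta(12+k, 10), with mean (12+k)/(12+10+k).
Set (12+k)/(22+k) > 0.60 and solve: k > (0.60·22 − 12)/(1 − 0.60) = 3.000.
The smallest integer exceeding 3.000 is 4, and checking k=4: (16)/(26) = 0.6154 > 0.60.

k = 4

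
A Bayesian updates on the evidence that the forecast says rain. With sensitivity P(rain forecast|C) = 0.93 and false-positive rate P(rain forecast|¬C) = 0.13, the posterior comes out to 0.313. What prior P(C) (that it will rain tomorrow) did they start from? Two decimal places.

P(C) = 0.06

Bayes' rule in odds form gives O(C|E) = O(C)·[P(E|C)/P(E|¬C)], hence O(C) = O(C|E)/LR.
Posterior odds = 0.313/(1−0.313) = 0.4556. LR = 0.93/0.13 = 7.1538.
Prior odds = 0.4556/7.1538 = 0.0637, so P(C) = 0.0637/(1+0.0637) ≈ 0.06.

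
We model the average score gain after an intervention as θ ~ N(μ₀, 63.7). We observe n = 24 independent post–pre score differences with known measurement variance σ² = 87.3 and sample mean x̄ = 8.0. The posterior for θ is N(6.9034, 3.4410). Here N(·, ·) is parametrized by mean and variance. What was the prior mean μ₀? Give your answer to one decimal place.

With known observation variance, the Normal–Normal posterior has precision τ_n = τ₀ + n/σ² and mean μ_n = (τ₀μ₀ + (n/σ²)x̄)/τ_n.
Here τ₀ = 1/63.7 = 0.015699 and τ_data = 24/87.3 = 0.274914, so τ_n = 0.290613.
Rearranging for μ₀: μ₀ = (μ_n·τ_n − τ_data·x̄)/τ₀ = (6.9034·0.290613 − 0.274914·8.0) / 0.015699 = -0.193094/0.015699 ≈ -12.3.

μ₀ = -12.3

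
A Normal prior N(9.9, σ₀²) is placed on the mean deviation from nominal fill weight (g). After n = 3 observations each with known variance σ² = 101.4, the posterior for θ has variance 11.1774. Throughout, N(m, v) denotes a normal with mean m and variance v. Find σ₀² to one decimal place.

For the Normal–Normal model with known σ², precisions add: τ_n = τ₀ + n/σ².
So 1/σ₀² = 1/11.1774 − 3/101.4 = 0.089466 − 0.029586 = 0.059880.
Hence σ₀² = 1/0.059880 ≈ 16.7.

σ₀² = 16.7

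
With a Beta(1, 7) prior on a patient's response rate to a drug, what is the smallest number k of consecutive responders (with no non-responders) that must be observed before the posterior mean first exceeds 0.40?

After k responders and 0 non-responders the posterior is Beta(1+k, 7), with mean (1+k)/(1+7+k).
Set (1+k)/(8+k) > 0.40 and solve: k > (0.40·8 − 1)/(1 − 0.40) = 3.667.
The smallest integer exceeding 3.667 is 4, and checking k=4: (5)/(12) = 0.4167 > 0.40.

k = 4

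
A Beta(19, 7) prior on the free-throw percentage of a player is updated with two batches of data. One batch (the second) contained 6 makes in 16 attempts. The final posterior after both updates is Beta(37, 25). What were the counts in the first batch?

Sequential conjugate updates are equivalent to a single update on the pooled data, so total successes = posterior α − prior α and total failures = posterior β − prior β.
Total across both batches: 37−19=18 makes, 25−7=18 misses.
Subtract the second batch: 18−6=12 makes and 18−10=8 misses.

12 makes and 8 misses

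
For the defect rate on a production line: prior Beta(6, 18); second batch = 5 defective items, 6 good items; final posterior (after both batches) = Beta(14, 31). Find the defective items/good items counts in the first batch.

Sequential conjugate updates are equivalent to a single update on the pooled data, so total successes = posterior α − prior α and total failures = posterior β − prior β.
Total across both batches: 14−6=8 defective items, 31−18=13 good items.
Subtract the second batch: 8−5=3 defective items and 13−6=7 good items.

3 defective items and 7 good items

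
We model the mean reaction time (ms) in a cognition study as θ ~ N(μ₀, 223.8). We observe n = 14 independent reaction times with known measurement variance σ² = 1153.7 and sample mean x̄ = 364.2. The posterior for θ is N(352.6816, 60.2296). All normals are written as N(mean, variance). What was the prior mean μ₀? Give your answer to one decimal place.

μ₀ = 321.4

With known observation variance, the Normal–Normal posterior has precision τ_n = τ₀ + n/σ² and mean μ_n = (τ₀μ₀ + (n/σ²)x̄)/τ_n.
Here τ₀ = 1/223.8 = 0.004468 and τ_data = 14/1153.7 = 0.012135, so τ_n = 0.016603.
Rearranging for μ₀: μ₀ = (μ_n·τ_n − τ_data·x̄)/τ₀ = (352.6816·0.016603 − 0.012135·364.2) / 0.004468 = 1.436006/0.004468 ≈ 321.4.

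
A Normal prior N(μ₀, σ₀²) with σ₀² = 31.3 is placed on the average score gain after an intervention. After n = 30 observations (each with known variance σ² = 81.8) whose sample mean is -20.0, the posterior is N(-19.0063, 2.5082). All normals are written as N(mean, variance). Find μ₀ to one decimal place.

μ₀ = -7.6

The posterior mean is a precision-weighted average: μ_n = (τ₀μ₀ + τ_data·x̄)/(τ₀+τ_data), with τ₀=1/σ₀² and τ_data=n/σ².
Here τ₀ = 1/31.3 = 0.031949 and τ_data = 30/81.8 = 0.366748, so τ_n = 0.398697.
Rearranging for μ₀: μ₀ = (μ_n·τ_n − τ_data·x̄)/τ₀ = (-19.0063·0.398697 − 0.366748·-20.0) / 0.031949 = -0.242795/0.031949 ≈ -7.6.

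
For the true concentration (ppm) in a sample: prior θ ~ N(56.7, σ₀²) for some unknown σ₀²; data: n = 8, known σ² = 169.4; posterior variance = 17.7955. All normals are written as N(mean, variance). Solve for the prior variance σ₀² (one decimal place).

σ₀² = 111.5

Posterior precision equals prior precision plus data precision: 1/σ_n² = 1/σ₀² + n/σ².
So 1/σ₀² = 1/17.7955 − 8/169.4 = 0.056194 − 0.047226 = 0.008968.
Hence σ₀² = 1/0.008968 ≈ 111.5.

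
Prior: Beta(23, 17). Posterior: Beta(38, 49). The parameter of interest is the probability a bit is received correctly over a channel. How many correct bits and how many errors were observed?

A Beta(α, β) prior with s successes and f failures in binomial data gives a Beta(α+s, β+f) posterior.
Match parameters: s=38−23=15, f=49−17=32.

15 correct bits and 32 errors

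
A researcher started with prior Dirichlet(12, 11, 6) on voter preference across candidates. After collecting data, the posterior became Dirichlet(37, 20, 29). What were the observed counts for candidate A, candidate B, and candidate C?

counts (25, 9, 23)

For a Dirichlet(α) prior with multinomial counts c, the posterior is Dirichlet(α + c) componentwise.
Counts are posterior − prior componentwise: 37−12=25, 20−11=9, 29−6=23.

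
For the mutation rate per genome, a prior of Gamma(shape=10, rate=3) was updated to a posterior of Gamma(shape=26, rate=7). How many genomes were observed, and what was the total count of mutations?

n = 4 genomes with total 16 mutations

A Gamma(α, β) prior (rate parametrization) on a Poisson rate with n observations summing to S gives posterior Gamma(α+S, β+n).
Matching: Σxᵢ = 26 − 10 = 16 and n = 7 − 3 = 4.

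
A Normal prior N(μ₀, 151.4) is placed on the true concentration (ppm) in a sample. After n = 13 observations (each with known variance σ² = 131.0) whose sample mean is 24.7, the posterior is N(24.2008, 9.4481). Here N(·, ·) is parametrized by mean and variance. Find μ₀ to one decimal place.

μ₀ = 16.7

The posterior mean is a precision-weighted average: μ_n = (τ₀μ₀ + τ_data·x̄)/(τ₀+τ_data), with τ₀=1/σ₀² and τ_data=n/σ².
Here τ₀ = 1/151.4 = 0.006605 and τ_data = 13/131.0 = 0.099237, so τ_n = 0.105842.
Rearranging for μ₀: μ₀ = (μ_n·τ_n − τ_data·x̄)/τ₀ = (24.2008·0.105842 − 0.099237·24.7) / 0.006605 = 0.110307/0.006605 ≈ 16.7.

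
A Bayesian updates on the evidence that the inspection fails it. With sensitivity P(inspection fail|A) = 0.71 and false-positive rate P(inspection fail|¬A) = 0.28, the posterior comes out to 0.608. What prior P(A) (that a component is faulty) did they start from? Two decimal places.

P(A) = 0.38

In odds form, posterior odds = prior odds × likelihood ratio, so prior odds = posterior odds ÷ LR.
Posterior odds = 0.608/(1−0.608) = 1.5510. LR = 0.71/0.28 = 2.5357.
Prior odds = 1.5510/2.5357 = 0.6117, so P(A) = 0.6117/(1+0.6117) ≈ 0.38.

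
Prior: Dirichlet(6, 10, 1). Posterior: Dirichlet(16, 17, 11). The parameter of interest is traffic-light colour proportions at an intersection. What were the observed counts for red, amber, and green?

For a Dirichlet(α) prior with multinomial counts c, the posterior is Dirichlet(α + c) componentwise.
Counts are posterior − prior componentwise: 16−6=10, 17−10=7, 11−1=10.

counts (10, 7, 10)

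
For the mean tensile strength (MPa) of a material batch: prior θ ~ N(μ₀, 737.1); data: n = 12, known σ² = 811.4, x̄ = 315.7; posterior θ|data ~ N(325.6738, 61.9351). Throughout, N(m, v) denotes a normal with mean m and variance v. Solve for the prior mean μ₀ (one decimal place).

With known observation variance, the Normal–Normal posterior has precision τ_n = τ₀ + n/σ² and mean μ_n = (τ₀μ₀ + (n/σ²)x̄)/τ_n.
Here τ₀ = 1/737.1 = 0.001357 and τ_data = 12/811.4 = 0.014789, so τ_n = 0.016146.
Rearranging for μ₀: μ₀ = (μ_n·τ_n − τ_data·x̄)/τ₀ = (325.6738·0.016146 − 0.014789·315.7) / 0.001357 = 0.589442/0.001357 ≈ 434.4.

μ₀ = 434.4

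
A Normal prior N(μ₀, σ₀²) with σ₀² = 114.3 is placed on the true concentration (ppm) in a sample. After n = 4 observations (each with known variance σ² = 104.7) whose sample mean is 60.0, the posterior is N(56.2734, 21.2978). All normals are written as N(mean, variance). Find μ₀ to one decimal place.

μ₀ = 40.0

The posterior mean is a precision-weighted average: μ_n = (τ₀μ₀ + τ_data·x̄)/(τ₀+τ_data), with τ₀=1/σ₀² and τ_data=n/σ².
Here τ₀ = 1/114.3 = 0.008749 and τ_data = 4/104.7 = 0.038204, so τ_n = 0.046953.
Rearranging for μ₀: μ₀ = (μ_n·τ_n − τ_data·x̄)/τ₀ = (56.2734·0.046953 − 0.038204·60.0) / 0.008749 = 0.349965/0.008749 ≈ 40.0.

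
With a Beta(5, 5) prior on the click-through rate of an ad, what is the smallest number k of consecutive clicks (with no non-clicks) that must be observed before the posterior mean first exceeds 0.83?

After k clicks and 0 non-clicks the posterior is Beta(5+k, 5), with mean (5+k)/(5+5+k).
Set (5+k)/(10+k) > 0.83 and solve: k > (0.83·10 − 5)/(1 − 0.83) = 19.412.
The smallest integer exceeding 19.412 is 20.

k = 20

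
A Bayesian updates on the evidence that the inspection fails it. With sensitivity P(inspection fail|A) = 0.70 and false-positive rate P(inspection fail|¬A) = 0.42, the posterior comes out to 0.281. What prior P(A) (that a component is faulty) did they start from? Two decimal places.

P(A) = 0.19

Bayes' rule in odds form gives O(A|E) = O(A)·[P(E|A)/P(E|¬A)], hence O(A) = O(A|E)/LR.
Posterior odds = 0.281/(1−0.281) = 0.3908. LR = 0.70/0.42 = 1.6667.
Prior odds = 0.3908/1.6667 = 0.2345, so P(A) = 0.2345/(1+0.2345) ≈ 0.19.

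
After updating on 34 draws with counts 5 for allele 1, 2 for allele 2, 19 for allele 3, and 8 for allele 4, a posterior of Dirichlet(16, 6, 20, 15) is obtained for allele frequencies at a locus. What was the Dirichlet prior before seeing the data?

For a Dirichlet(α) prior with multinomial counts c, the posterior is Dirichlet(α + c) componentwise.
Subtract each count from the matching posterior parameter: 16−5=11, 6−2=4, 20−19=1, 15−8=7.

Dirichlet(11, 4, 1, 7)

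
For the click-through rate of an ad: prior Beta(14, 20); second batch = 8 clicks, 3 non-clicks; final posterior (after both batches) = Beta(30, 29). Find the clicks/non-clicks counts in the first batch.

8 clicks and 6 non-clicks

Because Beta–binomial updating is additive in the counts, the combined data contributed (α_post−α_prior, β_post−β_prior) successes and failures.
Total across both batches: 30−14=16 clicks, 29−20=9 non-clicks.
Subtract the second batch: 16−8=8 clicks and 9−3=6 non-clicks.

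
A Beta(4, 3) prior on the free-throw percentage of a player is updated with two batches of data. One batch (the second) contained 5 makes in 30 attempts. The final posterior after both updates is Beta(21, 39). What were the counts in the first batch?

12 makes and 11 misses

Because Beta–binomial updating is additive in the counts, the combined data contributed (α_post−α_prior, β_post−β_prior) successes and failures.
Total across both batches: 21−4=17 makes, 39−3=36 misses.
Subtract the second batch: 17−5=12 makes and 36−25=11 misses.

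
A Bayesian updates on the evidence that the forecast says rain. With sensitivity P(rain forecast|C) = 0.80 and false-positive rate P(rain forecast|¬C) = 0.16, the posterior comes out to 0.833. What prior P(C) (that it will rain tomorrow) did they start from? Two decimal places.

In odds form, posterior odds = prior odds × likelihood ratio, so prior odds = posterior odds ÷ LR.
Posterior odds = 0.833/(1−0.833) = 4.9880. LR = 0.80/0.16 = 5.0000.
Prior odds = 4.9880/5.0000 = 0.9976, so P(C) = 0.9976/(1+0.9976) ≈ 0.50.

P(C) = 0.50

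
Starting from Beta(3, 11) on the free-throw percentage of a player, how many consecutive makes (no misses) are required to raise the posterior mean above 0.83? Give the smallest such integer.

After k makes and 0 misses the posterior is Beta(3+k, 11), with mean (3+k)/(3+11+k).
Set (3+k)/(14+k) > 0.83 and solve: k > (0.83·14 − 3)/(1 − 0.83) = 50.706.
The smallest integer exceeding 50.706 is 51.

k = 51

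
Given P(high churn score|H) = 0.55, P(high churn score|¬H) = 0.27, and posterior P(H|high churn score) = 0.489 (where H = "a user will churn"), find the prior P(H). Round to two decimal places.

Bayes' rule in odds form gives O(H|E) = O(H)·[P(E|H)/P(E|¬H)], hence O(H) = O(H|E)/LR.
Posterior odds = 0.489/(1−0.489) = 0.9569. LR = 0.55/0.27 = 2.0370.
Prior odds = 0.9569/2.0370 = 0.4698, so P(H) = 0.4698/(1+0.4698) ≈ 0.32.

P(H) = 0.32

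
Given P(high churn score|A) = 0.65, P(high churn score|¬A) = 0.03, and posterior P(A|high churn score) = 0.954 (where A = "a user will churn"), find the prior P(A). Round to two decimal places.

In odds form, posterior odds = prior odds × likelihood ratio, so prior odds = posterior odds ÷ LR.
Posterior odds = 0.954/(1−0.954) = 20.7391. LR = 0.65/0.03 = 21.6667.
Prior odds = 20.7391/21.6667 = 0.9572, so P(A) = 0.9572/(1+0.9572) ≈ 0.49.

P(A) = 0.49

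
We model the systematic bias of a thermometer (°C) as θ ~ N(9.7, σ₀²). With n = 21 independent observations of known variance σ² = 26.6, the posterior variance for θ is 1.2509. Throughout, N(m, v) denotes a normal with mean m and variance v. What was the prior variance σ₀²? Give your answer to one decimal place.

σ₀² = 100.5

Posterior precision equals prior precision plus data precision: 1/σ_n² = 1/σ₀² + n/σ².
So 1/σ₀² = 1/1.2509 − 21/26.6 = 0.799424 − 0.789474 = 0.009950.
Hence σ₀² = 1/0.009950 ≈ 100.5.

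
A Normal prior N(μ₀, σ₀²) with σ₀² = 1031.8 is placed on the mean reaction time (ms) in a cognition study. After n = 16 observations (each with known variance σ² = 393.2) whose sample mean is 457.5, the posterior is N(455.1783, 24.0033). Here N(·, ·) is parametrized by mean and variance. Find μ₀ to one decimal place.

The posterior mean is a precision-weighted average: μ_n = (τ₀μ₀ + τ_data·x̄)/(τ₀+τ_data), with τ₀=1/σ₀² and τ_data=n/σ².
Here τ₀ = 1/1031.8 = 0.000969 and τ_data = 16/393.2 = 0.040692, so τ_n = 0.041661.
Rearranging for μ₀: μ₀ = (μ_n·τ_n − τ_data·x̄)/τ₀ = (455.1783·0.041661 − 0.040692·457.5) / 0.000969 = 0.346593/0.000969 ≈ 357.7.

μ₀ = 357.7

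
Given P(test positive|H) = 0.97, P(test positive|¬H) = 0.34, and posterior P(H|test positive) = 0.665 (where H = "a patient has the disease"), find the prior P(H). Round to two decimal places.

In odds form, posterior odds = prior odds × likelihood ratio, so prior odds = posterior odds ÷ LR.
Posterior odds = 0.665/(1−0.665) = 1.9851. LR = 0.97/0.34 = 2.8529.
Prior odds = 1.9851/2.8529 = 0.6958, so P(H) = 0.6958/(1+0.6958) ≈ 0.41.

P(H) = 0.41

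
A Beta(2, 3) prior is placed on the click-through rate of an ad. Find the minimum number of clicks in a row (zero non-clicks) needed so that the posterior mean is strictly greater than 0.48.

k = 1

After k clicks and 0 non-clicks the posterior is Beta(2+k, 3), with mean (2+k)/(2+3+k).
Set (2+k)/(5+k) > 0.48 and solve: k > (0.48·5 − 2)/(1 − 0.48) = 0.769.
The smallest integer exceeding 0.769 is 1, and checking k=1: (3)/(6) = 0.5000 > 0.48.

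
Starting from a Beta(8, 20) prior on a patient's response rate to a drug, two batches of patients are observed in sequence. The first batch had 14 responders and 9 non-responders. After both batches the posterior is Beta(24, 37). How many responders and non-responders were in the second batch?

Because Beta–binomial updating is additive in the counts, the combined data contributed (α_post−α_prior, β_post−β_prior) successes and failures.
Total across both batches: 24−8=16 responders, 37−20=17 non-responders.
Subtract the first batch: 16−14=2 responders and 17−9=8 non-responders.

2 responders and 8 non-responders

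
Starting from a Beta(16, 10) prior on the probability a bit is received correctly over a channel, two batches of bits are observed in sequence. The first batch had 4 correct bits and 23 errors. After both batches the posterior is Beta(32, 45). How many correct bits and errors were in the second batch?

Sequential conjugate updates are equivalent to a single update on the pooled data, so total successes = posterior α − prior α and total failures = posterior β − prior β.
Total across both batches: 32−16=16 correct bits, 45−10=35 errors.
Subtract the first batch: 16−4=12 correct bits and 35−23=12 errors.

12 correct bits and 12 errors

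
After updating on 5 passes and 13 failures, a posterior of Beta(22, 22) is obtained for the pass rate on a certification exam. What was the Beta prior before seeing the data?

Beta(17, 9)

A Beta(a, b) prior with s successes and f failures in binomial data gives a Beta(a+s, b+f) posterior.
So a = 22 − 5 = 17 and b = 22 − 13 = 9.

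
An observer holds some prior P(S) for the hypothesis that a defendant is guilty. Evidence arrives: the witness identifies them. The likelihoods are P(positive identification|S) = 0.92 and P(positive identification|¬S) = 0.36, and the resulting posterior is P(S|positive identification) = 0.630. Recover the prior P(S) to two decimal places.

P(S) = 0.40

In odds form, posterior odds = prior odds × likelihood ratio, so prior odds = posterior odds ÷ LR.
Posterior odds = 0.630/(1−0.630) = 1.7027. LR = 0.92/0.36 = 2.5556.
Prior odds = 1.7027/2.5556 = 0.6663, so P(S) = 0.6663/(1+0.6663) ≈ 0.40.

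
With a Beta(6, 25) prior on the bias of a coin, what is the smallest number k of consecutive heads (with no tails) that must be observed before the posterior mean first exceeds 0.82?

After k heads and 0 tails the posterior is Beta(6+k, 25), with mean (6+k)/(6+25+k).
Set (6+k)/(31+k) > 0.82 and solve: k > (0.82·31 − 6)/(1 − 0.82) = 107.889.
The smallest integer exceeding 107.889 is 108, and checking k=108: (114)/(139) = 0.8201 > 0.82.

k = 108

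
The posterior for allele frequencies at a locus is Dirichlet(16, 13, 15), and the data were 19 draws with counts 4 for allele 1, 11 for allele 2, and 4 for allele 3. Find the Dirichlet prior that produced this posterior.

For a Dirichlet(α) prior with multinomial counts c, the posterior is Dirichlet(α + c) componentwise.
Subtract each count from the matching posterior parameter: 16−4=12, 13−11=2, 15−4=11.

Dirichlet(12, 2, 11)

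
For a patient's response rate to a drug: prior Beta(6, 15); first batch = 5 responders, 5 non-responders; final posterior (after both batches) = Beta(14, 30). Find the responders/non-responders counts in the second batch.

3 responders and 10 non-responders

Because Beta–binomial updating is additive in the counts, the combined data contributed (α_post−α_prior, β_post−β_prior) successes and failures.
Total across both batches: 14−6=8 responders, 30−15=15 non-responders.
Subtract the first batch: 8−5=3 responders and 15−5=10 non-responders.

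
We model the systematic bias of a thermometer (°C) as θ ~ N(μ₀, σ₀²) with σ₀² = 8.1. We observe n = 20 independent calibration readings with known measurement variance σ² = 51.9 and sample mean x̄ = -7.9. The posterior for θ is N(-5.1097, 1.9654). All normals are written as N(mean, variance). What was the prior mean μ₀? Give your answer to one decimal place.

With known observation variance, the Normal–Normal posterior has precision τ_n = τ₀ + n/σ² and mean μ_n = (τ₀μ₀ + (n/σ²)x̄)/τ_n.
Here τ₀ = 1/8.1 = 0.123457 and τ_data = 20/51.9 = 0.385356, so τ_n = 0.508813.
Rearranging for μ₀: μ₀ = (μ_n·τ_n − τ_data·x̄)/τ₀ = (-5.1097·0.508813 − 0.385356·-7.9) / 0.123457 = 0.444431/0.123457 ≈ 3.6.

μ₀ = 3.6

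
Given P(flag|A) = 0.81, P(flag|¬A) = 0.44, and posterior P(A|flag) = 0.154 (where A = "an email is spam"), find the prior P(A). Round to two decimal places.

In odds form, posterior odds = prior odds × likelihood ratio, so prior odds = posterior odds ÷ LR.
Posterior odds = 0.154/(1−0.154) = 0.1820. LR = 0.81/0.44 = 1.8409.
Prior odds = 0.1820/1.8409 = 0.0989, so P(A) = 0.0989/(1+0.0989) ≈ 0.09.

P(A) = 0.09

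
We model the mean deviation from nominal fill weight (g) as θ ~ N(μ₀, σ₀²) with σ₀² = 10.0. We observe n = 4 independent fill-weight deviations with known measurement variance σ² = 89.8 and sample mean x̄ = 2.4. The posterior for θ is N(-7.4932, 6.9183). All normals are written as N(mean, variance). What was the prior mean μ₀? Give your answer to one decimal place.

μ₀ = -11.9

The posterior mean is a precision-weighted average: μ_n = (τ₀μ₀ + τ_data·x̄)/(τ₀+τ_data), with τ₀=1/σ₀² and τ_data=n/σ².
Here τ₀ = 1/10.0 = 0.100000 and τ_data = 4/89.8 = 0.044543, so τ_n = 0.144543.
Rearranging for μ₀: μ₀ = (μ_n·τ_n − τ_data·x̄)/τ₀ = (-7.4932·0.144543 − 0.044543·2.4) / 0.100000 = -1.189993/0.100000 ≈ -11.9.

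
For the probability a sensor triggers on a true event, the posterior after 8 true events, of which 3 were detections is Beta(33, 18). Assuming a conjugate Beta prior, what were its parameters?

A Beta(a, b) prior with s successes and f failures in binomial data gives a Beta(a+s, b+f) posterior.
So a = 33 − 3 = 30 and b = 18 − 5 = 13.

Beta(30, 13)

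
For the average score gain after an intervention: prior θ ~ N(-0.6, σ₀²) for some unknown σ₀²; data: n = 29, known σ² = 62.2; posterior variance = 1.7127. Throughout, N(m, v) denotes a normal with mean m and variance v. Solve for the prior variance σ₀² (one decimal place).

σ₀² = 8.5

Posterior precision equals prior precision plus data precision: 1/σ_n² = 1/σ₀² + n/σ².
So 1/σ₀² = 1/1.7127 − 29/62.2 = 0.583873 − 0.466238 = 0.117635.
Hence σ₀² = 1/0.117635 ≈ 8.5.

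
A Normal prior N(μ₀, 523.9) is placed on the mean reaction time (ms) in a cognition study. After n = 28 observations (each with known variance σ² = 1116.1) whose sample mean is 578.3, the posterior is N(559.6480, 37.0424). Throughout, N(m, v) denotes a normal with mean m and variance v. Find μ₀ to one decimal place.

The posterior mean is a precision-weighted average: μ_n = (τ₀μ₀ + τ_data·x̄)/(τ₀+τ_data), with τ₀=1/σ₀² and τ_data=n/σ².
Here τ₀ = 1/523.9 = 0.001909 and τ_data = 28/1116.1 = 0.025087, so τ_n = 0.026996.
Rearranging for μ₀: μ₀ = (μ_n·τ_n − τ_data·x̄)/τ₀ = (559.6480·0.026996 − 0.025087·578.3) / 0.001909 = 0.600445/0.001909 ≈ 314.5.

μ₀ = 314.5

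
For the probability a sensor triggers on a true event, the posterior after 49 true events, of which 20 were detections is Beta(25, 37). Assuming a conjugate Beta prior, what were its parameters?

Beta is conjugate to the binomial likelihood: posterior = Beta(α+s, β+f).
So α = 25 − 20 = 5 and β = 37 − 29 = 8.

Beta(5, 8)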